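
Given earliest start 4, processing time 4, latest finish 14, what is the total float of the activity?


EF = ES + duration = 4 + 4 = 8
LS = LF - duration = 14 - 4 = 10
Total Float = LF - EF = 14 - 8
(or LS - ES = 10 - 4)
= 6


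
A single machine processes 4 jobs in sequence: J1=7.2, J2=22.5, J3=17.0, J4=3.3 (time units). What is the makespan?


Sequential makespan: sum all processing times
= 7.2 + 22.5 + 17.0 + 3.3
= 50.0 time units


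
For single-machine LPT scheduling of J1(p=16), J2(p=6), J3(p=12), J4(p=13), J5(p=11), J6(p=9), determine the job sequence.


LPT: sort by longest processing time first
  J1: p=16
  J4: p=13
  J3: p=12
  J5: p=11
  J6: p=9
  J2: p=6
Order: J1 → J4 → J3 → J5 → J6 → J2


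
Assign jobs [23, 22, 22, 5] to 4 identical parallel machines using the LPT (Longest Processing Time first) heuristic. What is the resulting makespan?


Jobs (LPT sorted): [23, 22, 22, 5]
Machines: 4
  J=23 → Machine 1 (load: 0+23=23)
  J=22 → Machine 2 (load: 0+22=22)
  J=22 → Machine 3 (load: 0+22=22)
  J=5 → Machine 4 (load: 0+5=5)
Machine loads: [23, 22, 22, 5]
Makespan = max = 23 time units


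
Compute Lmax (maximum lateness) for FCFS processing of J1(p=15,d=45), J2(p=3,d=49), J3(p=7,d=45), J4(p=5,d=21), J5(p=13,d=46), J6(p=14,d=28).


Lateness per job (L = C - d):
  J1: C=15, d=45, L=-30
  J2: C=18, d=49, L=-31
  J3: C=25, d=45, L=-20
  J4: C=30, d=21, L=9
  J5: C=43, d=46, L=-3
  J6: C=57, d=28, L=29
Lmax = max(-30, -31, -20, 9, -3, 29)
= 29


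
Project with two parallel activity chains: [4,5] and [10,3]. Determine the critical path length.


Path A: 4 + 5 = 9
Path B: 10 + 3 = 13
Critical path = longest = max(9, 13)
= 13 (Path B)


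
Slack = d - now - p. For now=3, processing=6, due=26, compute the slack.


Slack = due - current_time - processing
= 26 - 3 - 6
= 17


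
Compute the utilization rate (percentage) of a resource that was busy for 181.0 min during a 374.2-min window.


Utilization = busy / total × 100
= 181.0 / 374.2 × 100
= 48.4%


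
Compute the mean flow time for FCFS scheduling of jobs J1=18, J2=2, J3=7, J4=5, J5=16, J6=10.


Completion times:
  J1: completes at 18
  J2: completes at 20
  J3: completes at 27
  J4: completes at 32
  J5: completes at 48
  J6: completes at 58
Sum = 203
Average = 203/6
= 33.83


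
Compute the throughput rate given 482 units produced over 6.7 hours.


Throughput = units / time
= 482 / 6.7
= 71.9 units/hour


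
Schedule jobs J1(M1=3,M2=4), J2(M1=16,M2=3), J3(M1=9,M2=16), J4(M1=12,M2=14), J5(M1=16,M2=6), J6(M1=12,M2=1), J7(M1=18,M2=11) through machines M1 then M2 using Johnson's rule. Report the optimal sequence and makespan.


Johnson's rule:
Group 1 (M1≤M2, sort by M1): ['J1', 'J3', 'J4']
Group 2 (M1>M2, sort desc M2): ['J7', 'J5', 'J2', 'J6']
Sequence: J1 → J3 → J4 → J7 → J5 → J2 → J6
Makespan calculation:
  J1: M1 done=3, M2 done=7
  J3: M1 done=12, M2 done=28
  J4: M1 done=24, M2 done=42
  J7: M1 done=42, M2 done=53
  J5: M1 done=58, M2 done=64
  J2: M1 done=74, M2 done=77
  J6: M1 done=86, M2 done=87
= Sequence: J1 → J3 → J4 → J7 → J5 → J2 → J6, Makespan: 87


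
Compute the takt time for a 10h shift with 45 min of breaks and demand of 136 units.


Available = 10×60 - 45 = 555 min
Takt time = 555 / 136
= 4.08 min/unit


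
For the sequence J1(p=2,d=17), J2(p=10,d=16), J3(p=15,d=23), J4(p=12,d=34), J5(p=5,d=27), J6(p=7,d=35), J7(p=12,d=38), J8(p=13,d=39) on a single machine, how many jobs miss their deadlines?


Completion vs due date:
  J1: C=2, d=17 → on time
  J2: C=12, d=16 → on time
  J3: C=27, d=23 → TARDY
  J4: C=39, d=34 → TARDY
  J5: C=44, d=27 → TARDY
  J6: C=51, d=35 → TARDY
  J7: C=63, d=38 → TARDY
  J8: C=76, d=39 → TARDY
Tardy jobs: J3, J4, J5, J6, J7, J8
Count = 6


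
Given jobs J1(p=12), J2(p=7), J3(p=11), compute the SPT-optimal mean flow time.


SPT order: J2 → J3 → J1
Completion times:
  J2: C=7
  J3: C=18
  J1: C=30
Sum = 55, n = 3
Mean flow = 55/3
= 18.33


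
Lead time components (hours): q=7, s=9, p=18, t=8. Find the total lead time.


Lead time = queue + setup + processing + transit
= 7 + 9 + 18 + 8
= 42 hours


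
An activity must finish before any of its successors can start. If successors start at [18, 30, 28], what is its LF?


LF = min of all successor start times
Successors start at: [18, 30, 28]
LF = min(18, 30, 28)
= 18


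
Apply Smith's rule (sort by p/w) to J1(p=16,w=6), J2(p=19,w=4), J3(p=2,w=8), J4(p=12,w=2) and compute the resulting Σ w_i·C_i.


WSPT order (by p/w): J3 → J1 → J2 → J4
  J3: C=2, w·C=8×2=16
  J1: C=18, w·C=6×18=108
  J2: C=37, w·C=4×37=148
  J4: C=49, w·C=2×49=98
Σ w·C = 370
= 370


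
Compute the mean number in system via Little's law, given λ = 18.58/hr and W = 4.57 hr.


Little's law: L = λ × W
= 18.58 × 4.57
= 84.91


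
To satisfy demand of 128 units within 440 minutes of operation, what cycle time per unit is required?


Cycle time = available time / demand
= 440 / 128
= 3.44 min/unit


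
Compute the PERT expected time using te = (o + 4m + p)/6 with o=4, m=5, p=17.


te = (o + 4m + p) / 6
= (4 + 4×5 + 17) / 6
= (4 + 20 + 17) / 6
= 41 / 6
= 6.83


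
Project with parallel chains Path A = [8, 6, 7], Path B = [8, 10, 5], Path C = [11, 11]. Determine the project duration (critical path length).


Path A: 8 + 6 + 7 = 21
Path B: 8 + 10 + 5 = 23
Path C: 11 + 11 = 22
Critical path = longest = max(21, 23, 22)
= 23 (Path B)


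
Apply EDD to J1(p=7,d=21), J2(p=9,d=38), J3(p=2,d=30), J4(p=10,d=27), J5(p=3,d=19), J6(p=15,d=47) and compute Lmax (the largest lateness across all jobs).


EDD order: J5 → J1 → J4 → J3 → J2 → J6
Completion and lateness:
  J5: C=3, d=19, L=3-19=-16
  J1: C=10, d=21, L=10-21=-11
  J4: C=20, d=27, L=20-27=-7
  J3: C=22, d=30, L=22-30=-8
  J2: C=31, d=38, L=31-38=-7
  J6: C=46, d=47, L=46-47=-1
Lmax = max(-16, -11, -7, -8, -7, -1)
= -1


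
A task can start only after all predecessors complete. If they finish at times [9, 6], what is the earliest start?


ES = max of all predecessor completion times
Predecessors: [9, 6]
ES = max(9, 6)
= 9


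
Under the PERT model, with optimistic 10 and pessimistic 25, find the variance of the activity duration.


σ² = ((p - o) / 6)² = (p - o)² / 36
= (25 - 10)² / 36
= 15² / 36
= 225 / 36
= 6.2500


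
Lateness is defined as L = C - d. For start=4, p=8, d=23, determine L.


Completion = 4 + 8 = 12
Lateness = C - d = 12 - 23
= -11


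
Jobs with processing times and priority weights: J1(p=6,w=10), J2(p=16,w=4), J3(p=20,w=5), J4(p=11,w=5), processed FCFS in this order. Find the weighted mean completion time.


Completion times:
  J1: C=6, w×C=10×6=60
  J2: C=22, w×C=4×22=88
  J3: C=42, w×C=5×42=210
  J4: C=53, w×C=5×53=265
Sum w×C = 623
Sum w = 24
Weighted avg = 623/24
= 25.96


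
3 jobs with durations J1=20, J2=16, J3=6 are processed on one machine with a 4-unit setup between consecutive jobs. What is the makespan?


Makespan = Σ processing + (n-1) × setup
= (20 + 16 + 6) + (3-1)×4
= 42 + 8
= 50 time units


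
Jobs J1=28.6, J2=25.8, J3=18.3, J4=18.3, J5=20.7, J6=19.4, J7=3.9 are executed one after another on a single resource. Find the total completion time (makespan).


Sequential makespan: sum all processing times
= 28.6 + 25.8 + 18.3 + 18.3 + 20.7 + 19.4 + 3.9
= 135.0 time units


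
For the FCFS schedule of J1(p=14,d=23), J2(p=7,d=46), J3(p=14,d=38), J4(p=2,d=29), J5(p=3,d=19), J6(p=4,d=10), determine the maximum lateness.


Lateness per job (L = C - d):
  J1: C=14, d=23, L=-9
  J2: C=21, d=46, L=-25
  J3: C=35, d=38, L=-3
  J4: C=37, d=29, L=8
  J5: C=40, d=19, L=21
  J6: C=44, d=10, L=34
Lmax = max(-9, -25, -3, 8, 21, 34)
= 34


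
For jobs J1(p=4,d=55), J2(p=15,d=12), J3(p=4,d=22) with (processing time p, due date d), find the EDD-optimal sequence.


EDD: sort by earliest due date
  J2: d=12, p=15
  J3: d=22, p=4
  J1: d=55, p=4
Order: J2 → J3 → J1


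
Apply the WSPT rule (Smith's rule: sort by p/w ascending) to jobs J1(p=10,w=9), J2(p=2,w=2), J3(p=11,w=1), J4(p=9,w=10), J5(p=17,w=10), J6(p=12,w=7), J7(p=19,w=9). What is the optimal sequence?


WSPT (Smith's rule): sort by p/w ascending
  J4: p/w = 9/10 = 0.900
  J2: p/w = 2/2 = 1.000
  J1: p/w = 10/9 = 1.111
  J5: p/w = 17/10 = 1.700
  J6: p/w = 12/7 = 1.714
  J7: p/w = 19/9 = 2.111
  J3: p/w = 11/1 = 11.000
Order: J4 → J2 → J1 → J5 → J6 → J7 → J3


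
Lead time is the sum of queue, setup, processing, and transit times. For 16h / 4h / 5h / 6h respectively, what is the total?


Lead time = queue + setup + processing + transit
= 16 + 4 + 5 + 6
= 31 hours


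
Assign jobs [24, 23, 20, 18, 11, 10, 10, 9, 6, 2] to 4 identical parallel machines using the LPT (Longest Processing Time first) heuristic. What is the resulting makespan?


Jobs (LPT sorted): [24, 23, 20, 18, 11, 10, 10, 9, 6, 2]
Machines: 4
  J=24 → Machine 1 (load: 0+24=24)
  J=23 → Machine 2 (load: 0+23=23)
  J=20 → Machine 3 (load: 0+20=20)
  J=18 → Machine 4 (load: 0+18=18)
  J=11 → Machine 4 (load: 18+11=29)
  J=10 → Machine 3 (load: 20+10=30)
  J=10 → Machine 2 (load: 23+10=33)
  J=9 → Machine 1 (load: 24+9=33)
  J=6 → Machine 4 (load: 29+6=35)
  J=2 → Machine 3 (load: 30+2=32)
Machine loads: [33, 33, 32, 35]
Makespan = max = 35 time units


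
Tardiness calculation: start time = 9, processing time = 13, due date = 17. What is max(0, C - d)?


Completion = start + processing = 9 + 13 = 22
Tardiness = max(0, C - d) = max(0, 22 - 17)
= max(0, 5)
= 5


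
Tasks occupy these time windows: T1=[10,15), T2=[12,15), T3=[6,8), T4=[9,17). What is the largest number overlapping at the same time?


Check each time point for overlaps:
  t=12: 3 tasks active (T1, T2, T4)
Max concurrent = 3


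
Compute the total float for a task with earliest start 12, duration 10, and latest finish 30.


EF = ES + duration = 12 + 10 = 22
LS = LF - duration = 30 - 10 = 20
Total Float = LF - EF = 30 - 22
(or LS - ES = 20 - 12)
= 8


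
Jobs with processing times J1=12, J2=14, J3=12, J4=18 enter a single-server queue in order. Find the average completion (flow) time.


Completion times:
  J1: completes at 12
  J2: completes at 26
  J3: completes at 38
  J4: completes at 56
Sum = 132
Average = 132/4
= 33.00


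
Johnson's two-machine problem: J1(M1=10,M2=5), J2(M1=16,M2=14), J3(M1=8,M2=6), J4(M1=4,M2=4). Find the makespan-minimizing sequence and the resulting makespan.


Johnson's rule:
Group 1 (M1≤M2, sort by M1): ['J4']
Group 2 (M1>M2, sort desc M2): ['J2', 'J3', 'J1']
Sequence: J4 → J2 → J3 → J1
Makespan calculation:
  J4: M1 done=4, M2 done=8
  J2: M1 done=20, M2 done=34
  J3: M1 done=28, M2 done=40
  J1: M1 done=38, M2 done=45
= Sequence: J4 → J2 → J3 → J1, Makespan: 45


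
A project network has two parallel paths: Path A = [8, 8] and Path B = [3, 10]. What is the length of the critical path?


Path A: 8 + 8 = 16
Path B: 3 + 10 = 13
Critical path = longest = max(16, 13)
= 16 (Path A)


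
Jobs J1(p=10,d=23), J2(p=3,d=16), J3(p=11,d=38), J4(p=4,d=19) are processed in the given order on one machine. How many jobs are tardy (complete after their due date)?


Completion vs due date:
  J1: C=10, d=23 → on time
  J2: C=13, d=16 → on time
  J3: C=24, d=38 → on time
  J4: C=28, d=19 → TARDY
Tardy jobs: J4
Count = 1


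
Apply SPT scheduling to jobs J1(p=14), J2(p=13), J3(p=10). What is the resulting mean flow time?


SPT order: J3 → J2 → J1
Completion times:
  J3: C=10
  J2: C=23
  J1: C=37
Sum = 70, n = 3
Mean flow = 70/3
= 23.33


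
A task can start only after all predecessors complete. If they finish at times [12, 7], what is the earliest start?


ES = max of all predecessor completion times
Predecessors: [12, 7]
ES = max(12, 7)
= 12


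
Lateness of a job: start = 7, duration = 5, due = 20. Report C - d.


Completion = 7 + 5 = 12
Lateness = C - d = 12 - 20
= -8


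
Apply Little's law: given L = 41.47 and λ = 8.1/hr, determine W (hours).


Little's law: L = λW → W = L / λ
= 41.47 / 8.1
= 5.12 hours


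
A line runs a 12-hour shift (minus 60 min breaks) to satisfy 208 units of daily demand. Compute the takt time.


Available = 12×60 - 60 = 660 min
Takt time = 660 / 208
= 3.17 min/unit


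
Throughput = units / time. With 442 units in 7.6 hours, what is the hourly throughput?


Throughput = units / time
= 442 / 7.6
= 58.2 units/hour


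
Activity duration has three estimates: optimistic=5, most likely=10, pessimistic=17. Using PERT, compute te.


te = (o + 4m + p) / 6
= (5 + 4×10 + 17) / 6
= (5 + 40 + 17) / 6
= 62 / 6
= 10.33


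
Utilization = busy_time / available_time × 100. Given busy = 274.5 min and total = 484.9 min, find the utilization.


Utilization = busy / total × 100
= 274.5 / 484.9 × 100
= 56.6%


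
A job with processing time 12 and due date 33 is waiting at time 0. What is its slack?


Slack = due - current_time - processing
= 33 - 0 - 12
= 21


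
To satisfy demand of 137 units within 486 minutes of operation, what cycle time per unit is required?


Cycle time = available time / demand
= 486 / 137
= 3.55 min/unit


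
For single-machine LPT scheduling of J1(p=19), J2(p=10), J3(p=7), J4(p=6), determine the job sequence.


LPT: sort by longest processing time first
  J1: p=19
  J2: p=10
  J3: p=7
  J4: p=6
Order: J1 → J2 → J3 → J4


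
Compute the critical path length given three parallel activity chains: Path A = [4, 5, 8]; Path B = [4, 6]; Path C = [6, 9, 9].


Path A: 4 + 5 + 8 = 17
Path B: 4 + 6 = 10
Path C: 6 + 9 + 9 = 24
Critical path = longest = max(17, 10, 24)
= 24 (Path C)


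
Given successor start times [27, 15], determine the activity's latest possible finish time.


LF = min of all successor start times
Successors start at: [27, 15]
LF = min(27, 15)
= 15


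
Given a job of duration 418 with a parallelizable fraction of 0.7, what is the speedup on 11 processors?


Amdahl's law: T_p = T × ((1-p) + p/N)
= 418 × ((1-0.7) + 0.7/11)
= 418 × (0.30 + 0.0636)
= 418 × 0.3636
= 152.00
Speedup = 418/152.00
= 2.75×


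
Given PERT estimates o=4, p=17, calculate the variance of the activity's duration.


σ² = ((p - o) / 6)² = (p - o)² / 36
= (17 - 4)² / 36
= 13² / 36
= 169 / 36
= 4.6944


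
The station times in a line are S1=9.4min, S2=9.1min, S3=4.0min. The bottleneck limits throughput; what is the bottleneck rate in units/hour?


Bottleneck = longest station time
Station times: [9.4, 9.1, 4.0]
Max = 9.4 min
Rate = 60 / 9.4
= 6.38 units/hour (bottleneck: 9.4min)


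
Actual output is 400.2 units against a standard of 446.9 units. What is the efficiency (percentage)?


Efficiency = (actual / standard) × 100
= (400.2 / 446.9) × 100
= 89.6%


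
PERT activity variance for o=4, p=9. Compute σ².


σ² = ((p - o) / 6)² = (p - o)² / 36
= (9 - 4)² / 36
= 5² / 36
= 25 / 36
= 0.6944


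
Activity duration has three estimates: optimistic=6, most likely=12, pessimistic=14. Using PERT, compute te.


te = (o + 4m + p) / 6
= (6 + 4×12 + 14) / 6
= (6 + 48 + 14) / 6
= 68 / 6
= 11.33


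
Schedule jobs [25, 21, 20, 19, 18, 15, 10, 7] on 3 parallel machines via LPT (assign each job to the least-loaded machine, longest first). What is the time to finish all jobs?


Jobs (LPT sorted): [25, 21, 20, 19, 18, 15, 10, 7]
Machines: 3
  J=25 → Machine 1 (load: 0+25=25)
  J=21 → Machine 2 (load: 0+21=21)
  J=20 → Machine 3 (load: 0+20=20)
  J=19 → Machine 3 (load: 20+19=39)
  J=18 → Machine 2 (load: 21+18=39)
  J=15 → Machine 1 (load: 25+15=40)
  J=10 → Machine 2 (load: 39+10=49)
  J=7 → Machine 3 (load: 39+7=46)
Machine loads: [40, 49, 46]
Makespan = max = 49 time units


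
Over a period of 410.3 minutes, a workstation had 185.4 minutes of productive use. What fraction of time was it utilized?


Utilization = busy / total × 100
= 185.4 / 410.3 × 100
= 45.2%


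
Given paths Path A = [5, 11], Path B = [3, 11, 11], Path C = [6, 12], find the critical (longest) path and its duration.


Path A: 5 + 11 = 16
Path B: 3 + 11 + 11 = 25
Path C: 6 + 12 = 18
Critical path = longest = max(16, 25, 18)
= 25 (Path B)


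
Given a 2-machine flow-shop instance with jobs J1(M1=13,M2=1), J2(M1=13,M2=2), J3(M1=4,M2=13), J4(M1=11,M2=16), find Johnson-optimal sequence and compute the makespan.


Johnson's rule:
Group 1 (M1≤M2, sort by M1): ['J3', 'J4']
Group 2 (M1>M2, sort desc M2): ['J2', 'J1']
Sequence: J3 → J4 → J2 → J1
Makespan calculation:
  J3: M1 done=4, M2 done=17
  J4: M1 done=15, M2 done=33
  J2: M1 done=28, M2 done=35
  J1: M1 done=41, M2 done=42
= Sequence: J3 → J4 → J2 → J1, Makespan: 42


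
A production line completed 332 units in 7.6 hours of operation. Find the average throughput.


Throughput = units / time
= 332 / 7.6
= 43.7 units/hour


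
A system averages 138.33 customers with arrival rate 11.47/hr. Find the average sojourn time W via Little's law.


Little's law: L = λW → W = L / λ
= 138.33 / 11.47
= 12.06 hours


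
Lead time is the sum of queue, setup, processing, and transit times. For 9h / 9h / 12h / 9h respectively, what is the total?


Lead time = queue + setup + processing + transit
= 9 + 9 + 12 + 9
= 39 hours


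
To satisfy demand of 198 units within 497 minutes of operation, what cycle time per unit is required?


Cycle time = available time / demand
= 497 / 198
= 2.51 min/unit


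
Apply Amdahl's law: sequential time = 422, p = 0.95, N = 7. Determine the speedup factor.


Amdahl's law: T_p = T × ((1-p) + p/N)
= 422 × ((1-0.95) + 0.95/7)
= 422 × (0.05 + 0.1357)
= 422 × 0.1857
= 78.37
Speedup = 422/78.37
= 5.38×


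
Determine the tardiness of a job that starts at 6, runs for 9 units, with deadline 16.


Completion = start + processing = 6 + 9 = 15
Tardiness = max(0, C - d) = max(0, 15 - 16)
= max(0, -1)
= 0


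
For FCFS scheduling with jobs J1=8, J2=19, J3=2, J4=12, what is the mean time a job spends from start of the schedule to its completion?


Completion times:
  J1: completes at 8
  J2: completes at 27
  J3: completes at 29
  J4: completes at 41
Sum = 105
Average = 105/4
= 26.25


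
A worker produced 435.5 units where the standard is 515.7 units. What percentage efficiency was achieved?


Efficiency = (actual / standard) × 100
= (435.5 / 515.7) × 100
= 84.4%


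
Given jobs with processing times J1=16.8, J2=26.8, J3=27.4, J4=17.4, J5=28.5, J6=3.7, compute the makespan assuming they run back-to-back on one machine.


Sequential makespan: sum all processing times
= 16.8 + 26.8 + 27.4 + 17.4 + 28.5 + 3.7
= 120.6 time units


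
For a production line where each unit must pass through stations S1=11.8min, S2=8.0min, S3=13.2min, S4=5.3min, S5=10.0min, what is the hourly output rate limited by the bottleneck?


Bottleneck = longest station time
Station times: [11.8, 8.0, 13.2, 5.3, 10.0]
Max = 13.2 min
Rate = 60 / 13.2
= 4.55 units/hour (bottleneck: 13.2min)


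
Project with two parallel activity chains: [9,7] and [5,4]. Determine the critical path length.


Path A: 9 + 7 = 16
Path B: 5 + 4 = 9
Critical path = longest = max(16, 9)
= 16 (Path A)


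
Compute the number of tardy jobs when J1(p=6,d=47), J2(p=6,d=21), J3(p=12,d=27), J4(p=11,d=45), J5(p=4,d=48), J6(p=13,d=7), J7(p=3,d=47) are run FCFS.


Completion vs due date:
  J1: C=6, d=47 → on time
  J2: C=12, d=21 → on time
  J3: C=24, d=27 → on time
  J4: C=35, d=45 → on time
  J5: C=39, d=48 → on time
  J6: C=52, d=7 → TARDY
  J7: C=55, d=47 → TARDY
Tardy jobs: J6, J7
Count = 2


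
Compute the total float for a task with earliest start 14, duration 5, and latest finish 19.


EF = ES + duration = 14 + 5 = 19
LS = LF - duration = 19 - 5 = 14
Total Float = LF - EF = 19 - 19
(or LS - ES = 14 - 14)
= 0


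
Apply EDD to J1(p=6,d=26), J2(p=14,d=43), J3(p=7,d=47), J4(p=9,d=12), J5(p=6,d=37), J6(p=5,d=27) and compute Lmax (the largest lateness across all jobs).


EDD order: J4 → J1 → J6 → J5 → J2 → J3
Completion and lateness:
  J4: C=9, d=12, L=9-12=-3
  J1: C=15, d=26, L=15-26=-11
  J6: C=20, d=27, L=20-27=-7
  J5: C=26, d=37, L=26-37=-11
  J2: C=40, d=43, L=40-43=-3
  J3: C=47, d=47, L=47-47=0
Lmax = max(-3, -11, -7, -11, -3, 0)
= 0


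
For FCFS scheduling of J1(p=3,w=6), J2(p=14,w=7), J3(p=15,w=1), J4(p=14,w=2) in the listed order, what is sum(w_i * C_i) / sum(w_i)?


Completion times:
  J1: C=3, w×C=6×3=18
  J2: C=17, w×C=7×17=119
  J3: C=32, w×C=1×32=32
  J4: C=46, w×C=2×46=92
Sum w×C = 261
Sum w = 16
Weighted avg = 261/16
= 16.31


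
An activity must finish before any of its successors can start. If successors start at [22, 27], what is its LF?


LF = min of all successor start times
Successors start at: [22, 27]
LF = min(22, 27)
= 22


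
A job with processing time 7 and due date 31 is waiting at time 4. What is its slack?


Slack = due - current_time - processing
= 31 - 4 - 7
= 20


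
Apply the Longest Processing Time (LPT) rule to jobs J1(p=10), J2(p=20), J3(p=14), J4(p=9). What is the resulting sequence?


LPT: sort by longest processing time first
  J2: p=20
  J3: p=14
  J1: p=10
  J4: p=9
Order: J2 → J3 → J1 → J4


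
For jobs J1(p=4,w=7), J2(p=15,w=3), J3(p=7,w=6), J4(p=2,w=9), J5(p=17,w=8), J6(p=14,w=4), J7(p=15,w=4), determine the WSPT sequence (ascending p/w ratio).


WSPT (Smith's rule): sort by p/w ascending
  J4: p/w = 2/9 = 0.222
  J1: p/w = 4/7 = 0.571
  J3: p/w = 7/6 = 1.167
  J5: p/w = 17/8 = 2.125
  J6: p/w = 14/4 = 3.500
  J7: p/w = 15/4 = 3.750
  J2: p/w = 15/3 = 5.000
Order: J4 → J1 → J3 → J5 → J6 → J7 → J2


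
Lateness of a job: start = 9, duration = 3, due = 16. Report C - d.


Completion = 9 + 3 = 12
Lateness = C - d = 12 - 16
= -4


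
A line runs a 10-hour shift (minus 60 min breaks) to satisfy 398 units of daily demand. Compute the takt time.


Available = 10×60 - 60 = 540 min
Takt time = 540 / 398
= 1.36 min/unit


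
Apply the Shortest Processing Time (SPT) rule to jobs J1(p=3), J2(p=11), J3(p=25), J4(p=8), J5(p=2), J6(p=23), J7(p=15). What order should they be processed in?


SPT: sort by shortest processing time
  J5: p=2
  J1: p=3
  J4: p=8
  J2: p=11
  J7: p=15
  J6: p=23
  J3: p=25
Order: J5 → J1 → J4 → J2 → J7 → J6 → J3


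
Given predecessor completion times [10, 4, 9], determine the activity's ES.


ES = max of all predecessor completion times
Predecessors: [10, 4, 9]
ES = max(10, 4, 9)
= 10


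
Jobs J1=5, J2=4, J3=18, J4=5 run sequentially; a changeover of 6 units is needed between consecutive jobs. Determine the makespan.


Makespan = Σ processing + (n-1) × setup
= (5 + 4 + 18 + 5) + (4-1)×6
= 32 + 18
= 50 time units


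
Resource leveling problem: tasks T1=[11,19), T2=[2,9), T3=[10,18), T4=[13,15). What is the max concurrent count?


Check each time point for overlaps:
  t=13: 3 tasks active (T1, T3, T4)
Max concurrent = 3


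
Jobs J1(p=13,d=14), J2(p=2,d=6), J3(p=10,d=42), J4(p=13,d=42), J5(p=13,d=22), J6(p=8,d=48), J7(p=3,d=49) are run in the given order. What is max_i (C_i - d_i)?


Lateness per job (L = C - d):
  J1: C=13, d=14, L=-1
  J2: C=15, d=6, L=9
  J3: C=25, d=42, L=-17
  J4: C=38, d=42, L=-4
  J5: C=51, d=22, L=29
  J6: C=59, d=48, L=11
  J7: C=62, d=49, L=13
Lmax = max(-1, 9, -17, -4, 29, 11, 13)
= 29


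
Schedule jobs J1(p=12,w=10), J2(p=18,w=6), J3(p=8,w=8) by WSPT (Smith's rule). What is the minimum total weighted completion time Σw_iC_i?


WSPT order (by p/w): J3 → J1 → J2
  J3: C=8, w·C=8×8=64
  J1: C=20, w·C=10×20=200
  J2: C=38, w·C=6×38=228
Σ w·C = 492
= 492


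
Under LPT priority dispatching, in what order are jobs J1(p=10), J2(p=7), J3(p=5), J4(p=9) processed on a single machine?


LPT: sort by longest processing time first
  J1: p=10
  J4: p=9
  J2: p=7
  J3: p=5
Order: J1 → J4 → J2 → J3


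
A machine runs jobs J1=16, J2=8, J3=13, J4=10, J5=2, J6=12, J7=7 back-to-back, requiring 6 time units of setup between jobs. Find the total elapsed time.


Makespan = Σ processing + (n-1) × setup
= (16 + 8 + 13 + 10 + 2 + 12 + 7) + (7-1)×6
= 68 + 36
= 104 time units


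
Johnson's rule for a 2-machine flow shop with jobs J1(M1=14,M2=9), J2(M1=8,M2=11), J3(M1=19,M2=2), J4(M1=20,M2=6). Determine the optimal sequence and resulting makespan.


Johnson's rule:
Group 1 (M1≤M2, sort by M1): ['J2']
Group 2 (M1>M2, sort desc M2): ['J1', 'J4', 'J3']
Sequence: J2 → J1 → J4 → J3
Makespan calculation:
  J2: M1 done=8, M2 done=19
  J1: M1 done=22, M2 done=31
  J4: M1 done=42, M2 done=48
  J3: M1 done=61, M2 done=63
= Sequence: J2 → J1 → J4 → J3, Makespan: 63


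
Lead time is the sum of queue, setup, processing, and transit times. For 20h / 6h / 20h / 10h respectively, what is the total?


Lead time = queue + setup + processing + transit
= 20 + 6 + 20 + 10
= 56 hours


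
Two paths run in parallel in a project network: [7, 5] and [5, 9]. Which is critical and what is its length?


Path A: 7 + 5 = 12
Path B: 5 + 9 = 14
Critical path = longest = max(12, 14)
= 14 (Path B)


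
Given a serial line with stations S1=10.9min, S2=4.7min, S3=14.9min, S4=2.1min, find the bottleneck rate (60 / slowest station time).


Bottleneck = longest station time
Station times: [10.9, 4.7, 14.9, 2.1]
Max = 14.9 min
Rate = 60 / 14.9
= 4.03 units/hour (bottleneck: 14.9min)


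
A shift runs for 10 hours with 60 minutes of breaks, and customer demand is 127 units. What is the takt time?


Available = 10×60 - 60 = 540 min
Takt time = 540 / 127
= 4.25 min/unit


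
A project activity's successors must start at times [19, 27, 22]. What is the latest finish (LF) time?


LF = min of all successor start times
Successors start at: [19, 27, 22]
LF = min(19, 27, 22)
= 19


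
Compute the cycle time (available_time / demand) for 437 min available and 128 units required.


Cycle time = available time / demand
= 437 / 128
= 3.41 min/unit


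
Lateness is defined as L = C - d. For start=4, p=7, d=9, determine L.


Completion = 4 + 7 = 11
Lateness = C - d = 11 - 9
= 2


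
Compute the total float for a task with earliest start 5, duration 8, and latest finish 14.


EF = ES + duration = 5 + 8 = 13
LS = LF - duration = 14 - 8 = 6
Total Float = LF - EF = 14 - 13
(or LS - ES = 6 - 5)
= 1


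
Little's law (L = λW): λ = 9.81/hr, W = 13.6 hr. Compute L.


Little's law: L = λ × W
= 9.81 × 13.6
= 133.42


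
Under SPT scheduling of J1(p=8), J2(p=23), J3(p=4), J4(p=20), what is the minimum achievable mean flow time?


SPT order: J3 → J1 → J4 → J2
Completion times:
  J3: C=4
  J1: C=12
  J4: C=32
  J2: C=55
Sum = 103, n = 4
Mean flow = 103/4
= 25.75


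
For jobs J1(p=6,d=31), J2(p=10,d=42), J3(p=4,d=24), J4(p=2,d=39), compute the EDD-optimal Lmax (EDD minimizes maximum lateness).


EDD order: J3 → J1 → J4 → J2
Completion and lateness:
  J3: C=4, d=24, L=4-24=-20
  J1: C=10, d=31, L=10-31=-21
  J4: C=12, d=39, L=12-39=-27
  J2: C=22, d=42, L=22-42=-20
Lmax = max(-20, -21, -27, -20)
= -20


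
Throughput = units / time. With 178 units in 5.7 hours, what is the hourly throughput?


Throughput = units / time
= 178 / 5.7
= 31.2 units/hour


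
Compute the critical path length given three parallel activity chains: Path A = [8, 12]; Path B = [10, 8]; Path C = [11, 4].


Path A: 8 + 12 = 20
Path B: 10 + 8 = 18
Path C: 11 + 4 = 15
Critical path = longest = max(20, 18, 15)
= 20 (Path A)


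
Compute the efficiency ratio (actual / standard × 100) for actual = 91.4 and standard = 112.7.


Efficiency = (actual / standard) × 100
= (91.4 / 112.7) × 100
= 81.1%


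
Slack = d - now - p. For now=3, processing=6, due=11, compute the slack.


Slack = due - current_time - processing
= 11 - 3 - 6
= 2


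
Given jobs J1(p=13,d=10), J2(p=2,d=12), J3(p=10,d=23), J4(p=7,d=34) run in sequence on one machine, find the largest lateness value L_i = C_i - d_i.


Lateness per job (L = C - d):
  J1: C=13, d=10, L=3
  J2: C=15, d=12, L=3
  J3: C=25, d=23, L=2
  J4: C=32, d=34, L=-2
Lmax = max(3, 3, 2, -2)
= 3


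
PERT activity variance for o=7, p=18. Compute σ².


σ² = ((p - o) / 6)² = (p - o)² / 36
= (18 - 7)² / 36
= 11² / 36
= 121 / 36
= 3.3611


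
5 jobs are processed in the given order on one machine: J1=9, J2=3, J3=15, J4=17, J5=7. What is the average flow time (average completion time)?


Completion times:
  J1: completes at 9
  J2: completes at 12
  J3: completes at 27
  J4: completes at 44
  J5: completes at 51
Sum = 143
Average = 143/5
= 28.60


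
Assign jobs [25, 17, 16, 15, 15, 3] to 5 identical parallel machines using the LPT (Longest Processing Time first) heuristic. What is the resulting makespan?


Jobs (LPT sorted): [25, 17, 16, 15, 15, 3]
Machines: 5
  J=25 → Machine 1 (load: 0+25=25)
  J=17 → Machine 2 (load: 0+17=17)
  J=16 → Machine 3 (load: 0+16=16)
  J=15 → Machine 4 (load: 0+15=15)
  J=15 → Machine 5 (load: 0+15=15)
  J=3 → Machine 4 (load: 15+3=18)
Machine loads: [25, 17, 16, 18, 15]
Makespan = max = 25 time units


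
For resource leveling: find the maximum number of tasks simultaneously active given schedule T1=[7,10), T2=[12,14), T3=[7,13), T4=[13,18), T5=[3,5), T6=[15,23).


Check each time point for overlaps:
  t=7: 2 tasks active (T1, T3)
Max concurrent = 2


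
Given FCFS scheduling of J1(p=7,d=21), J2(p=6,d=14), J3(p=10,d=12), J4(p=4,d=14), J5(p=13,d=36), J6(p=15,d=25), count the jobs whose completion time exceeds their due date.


Completion vs due date:
  J1: C=7, d=21 → on time
  J2: C=13, d=14 → on time
  J3: C=23, d=12 → TARDY
  J4: C=27, d=14 → TARDY
  J5: C=40, d=36 → TARDY
  J6: C=55, d=25 → TARDY
Tardy jobs: J3, J4, J5, J6
Count = 4


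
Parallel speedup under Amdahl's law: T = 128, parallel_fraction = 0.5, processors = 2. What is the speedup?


Amdahl's law: T_p = T × ((1-p) + p/N)
= 128 × ((1-0.5) + 0.5/2)
= 128 × (0.50 + 0.2500)
= 128 × 0.7500
= 96.00
Speedup = 128/96.00
= 1.33×


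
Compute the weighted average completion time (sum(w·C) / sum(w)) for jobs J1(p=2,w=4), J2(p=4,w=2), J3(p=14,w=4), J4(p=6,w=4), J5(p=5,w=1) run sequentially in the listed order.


Completion times:
  J1: C=2, w×C=4×2=8
  J2: C=6, w×C=2×6=12
  J3: C=20, w×C=4×20=80
  J4: C=26, w×C=4×26=104
  J5: C=31, w×C=1×31=31
Sum w×C = 235
Sum w = 15
Weighted avg = 235/15
= 15.67


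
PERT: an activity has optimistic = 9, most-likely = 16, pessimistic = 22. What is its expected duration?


te = (o + 4m + p) / 6
= (9 + 4×16 + 22) / 6
= (9 + 64 + 22) / 6
= 95 / 6
= 15.83


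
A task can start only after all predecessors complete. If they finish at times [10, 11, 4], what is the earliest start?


ES = max of all predecessor completion times
Predecessors: [10, 11, 4]
ES = max(10, 11, 4)
= 11


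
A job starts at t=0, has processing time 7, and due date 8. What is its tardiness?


Completion = start + processing = 0 + 7 = 7
Tardiness = max(0, C - d) = max(0, 7 - 8)
= max(0, -1)
= 0


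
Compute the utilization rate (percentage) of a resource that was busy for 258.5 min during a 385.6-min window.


Utilization = busy / total × 100
= 258.5 / 385.6 × 100
= 67.0%


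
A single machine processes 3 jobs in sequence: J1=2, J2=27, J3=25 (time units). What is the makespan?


Sequential makespan: sum all processing times
= 2 + 27 + 25
= 54 time units


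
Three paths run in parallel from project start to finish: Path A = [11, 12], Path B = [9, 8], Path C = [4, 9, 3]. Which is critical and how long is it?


Path A: 11 + 12 = 23
Path B: 9 + 8 = 17
Path C: 4 + 9 + 3 = 16
Critical path = longest = max(23, 17, 16)
= 23 (Path A)


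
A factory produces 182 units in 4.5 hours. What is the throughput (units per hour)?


Throughput = units / time
= 182 / 4.5
= 40.4 units/hour


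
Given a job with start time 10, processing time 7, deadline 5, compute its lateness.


Completion = 10 + 7 = 17
Lateness = C - d = 17 - 5
= 12


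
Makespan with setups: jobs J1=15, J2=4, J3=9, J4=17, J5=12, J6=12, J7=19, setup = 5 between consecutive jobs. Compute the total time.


Makespan = Σ processing + (n-1) × setup
= (15 + 4 + 9 + 17 + 12 + 12 + 19) + (7-1)×5
= 88 + 30
= 118 time units


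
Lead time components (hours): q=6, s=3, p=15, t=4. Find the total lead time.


Lead time = queue + setup + processing + transit
= 6 + 3 + 15 + 4
= 28 hours


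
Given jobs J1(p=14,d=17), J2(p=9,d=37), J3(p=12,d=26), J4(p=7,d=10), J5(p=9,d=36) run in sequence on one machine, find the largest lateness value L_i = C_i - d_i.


Lateness per job (L = C - d):
  J1: C=14, d=17, L=-3
  J2: C=23, d=37, L=-14
  J3: C=35, d=26, L=9
  J4: C=42, d=10, L=32
  J5: C=51, d=36, L=15
Lmax = max(-3, -14, 9, 32, 15)
= 32


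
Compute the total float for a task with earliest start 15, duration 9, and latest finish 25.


EF = ES + duration = 15 + 9 = 24
LS = LF - duration = 25 - 9 = 16
Total Float = LF - EF = 25 - 24
(or LS - ES = 16 - 15)
= 1


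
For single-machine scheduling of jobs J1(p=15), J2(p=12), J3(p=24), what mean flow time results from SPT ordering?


SPT order: J2 → J1 → J3
Completion times:
  J2: C=12
  J1: C=27
  J3: C=51
Sum = 90, n = 3
Mean flow = 90/3
= 30.00


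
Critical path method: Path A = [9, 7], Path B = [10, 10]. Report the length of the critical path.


Path A: 9 + 7 = 16
Path B: 10 + 10 = 20
Critical path = longest = max(16, 20)
= 20 (Path B)


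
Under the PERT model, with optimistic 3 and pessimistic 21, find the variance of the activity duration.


σ² = ((p - o) / 6)² = (p - o)² / 36
= (21 - 3)² / 36
= 18² / 36
= 324 / 36
= 9.0000


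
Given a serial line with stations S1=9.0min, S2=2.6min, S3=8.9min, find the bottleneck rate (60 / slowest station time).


Bottleneck = longest station time
Station times: [9.0, 2.6, 8.9]
Max = 9.0 min
Rate = 60 / 9.0
= 6.67 units/hour (bottleneck: 9.0min)


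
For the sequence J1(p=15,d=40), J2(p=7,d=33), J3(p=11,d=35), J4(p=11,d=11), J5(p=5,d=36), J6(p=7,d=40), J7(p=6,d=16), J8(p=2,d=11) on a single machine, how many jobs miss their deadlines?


Completion vs due date:
  J1: C=15, d=40 → on time
  J2: C=22, d=33 → on time
  J3: C=33, d=35 → on time
  J4: C=44, d=11 → TARDY
  J5: C=49, d=36 → TARDY
  J6: C=56, d=40 → TARDY
  J7: C=62, d=16 → TARDY
  J8: C=64, d=11 → TARDY
Tardy jobs: J4, J5, J6, J7, J8
Count = 5


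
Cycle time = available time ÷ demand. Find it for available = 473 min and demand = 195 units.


Cycle time = available time / demand
= 473 / 195
= 2.43 min/unit


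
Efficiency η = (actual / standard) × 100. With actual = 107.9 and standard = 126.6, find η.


Efficiency = (actual / standard) × 100
= (107.9 / 126.6) × 100
= 85.2%


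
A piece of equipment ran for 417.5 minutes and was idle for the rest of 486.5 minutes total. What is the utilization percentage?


Utilization = busy / total × 100
= 417.5 / 486.5 × 100
= 85.8%


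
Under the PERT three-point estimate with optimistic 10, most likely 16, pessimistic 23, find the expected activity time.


te = (o + 4m + p) / 6
= (10 + 4×16 + 23) / 6
= (10 + 64 + 23) / 6
= 97 / 6
= 16.17


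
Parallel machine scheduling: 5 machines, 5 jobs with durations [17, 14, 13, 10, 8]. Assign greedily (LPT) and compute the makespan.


Jobs (LPT sorted): [17, 14, 13, 10, 8]
Machines: 5
  J=17 → Machine 1 (load: 0+17=17)
  J=14 → Machine 2 (load: 0+14=14)
  J=13 → Machine 3 (load: 0+13=13)
  J=10 → Machine 4 (load: 0+10=10)
  J=8 → Machine 5 (load: 0+8=8)
Machine loads: [17, 14, 13, 10, 8]
Makespan = max = 17 time units


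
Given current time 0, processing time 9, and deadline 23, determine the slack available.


Slack = due - current_time - processing
= 23 - 0 - 9
= 14


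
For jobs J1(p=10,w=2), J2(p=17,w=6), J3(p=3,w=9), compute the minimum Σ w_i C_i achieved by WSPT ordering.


WSPT order (by p/w): J3 → J2 → J1
  J3: C=3, w·C=9×3=27
  J2: C=20, w·C=6×20=120
  J1: C=30, w·C=2×30=60
Σ w·C = 207
= 207


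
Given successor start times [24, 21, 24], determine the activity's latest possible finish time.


LF = min of all successor start times
Successors start at: [24, 21, 24]
LF = min(24, 21, 24)
= 21


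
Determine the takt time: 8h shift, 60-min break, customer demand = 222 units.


Available = 8×60 - 60 = 420 min
Takt time = 420 / 222
= 1.89 min/unit


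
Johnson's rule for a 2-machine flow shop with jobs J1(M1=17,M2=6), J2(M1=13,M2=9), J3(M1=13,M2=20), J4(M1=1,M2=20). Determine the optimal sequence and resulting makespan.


Johnson's rule:
Group 1 (M1≤M2, sort by M1): ['J4', 'J3']
Group 2 (M1>M2, sort desc M2): ['J2', 'J1']
Sequence: J4 → J3 → J2 → J1
Makespan calculation:
  J4: M1 done=1, M2 done=21
  J3: M1 done=14, M2 done=41
  J2: M1 done=27, M2 done=50
  J1: M1 done=44, M2 done=56
= Sequence: J4 → J3 → J2 → J1, Makespan: 56


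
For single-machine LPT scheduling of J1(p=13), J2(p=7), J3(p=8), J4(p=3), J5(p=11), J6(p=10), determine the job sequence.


LPT: sort by longest processing time first
  J1: p=13
  J5: p=11
  J6: p=10
  J3: p=8
  J2: p=7
  J4: p=3
Order: J1 → J5 → J6 → J3 → J2 → J4


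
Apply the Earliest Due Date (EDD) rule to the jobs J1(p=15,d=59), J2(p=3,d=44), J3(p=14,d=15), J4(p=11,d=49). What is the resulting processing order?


EDD: sort by earliest due date
  J3: d=15, p=14
  J2: d=44, p=3
  J4: d=49, p=11
  J1: d=59, p=15
Order: J3 → J2 → J4 → J1


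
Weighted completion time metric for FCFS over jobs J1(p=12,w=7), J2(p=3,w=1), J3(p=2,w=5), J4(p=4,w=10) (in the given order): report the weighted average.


Completion times:
  J1: C=12, w×C=7×12=84
  J2: C=15, w×C=1×15=15
  J3: C=17, w×C=5×17=85
  J4: C=21, w×C=10×21=210
Sum w×C = 394
Sum w = 23
Weighted avg = 394/23
= 17.13


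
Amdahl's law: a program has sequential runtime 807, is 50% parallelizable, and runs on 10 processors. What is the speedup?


Amdahl's law: T_p = T × ((1-p) + p/N)
= 807 × ((1-0.5) + 0.5/10)
= 807 × (0.50 + 0.0500)
= 807 × 0.5500
= 443.85
Speedup = 807/443.85
= 1.82×


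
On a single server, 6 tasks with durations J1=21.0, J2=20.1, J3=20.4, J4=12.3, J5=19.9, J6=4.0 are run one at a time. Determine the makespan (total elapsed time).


Sequential makespan: sum all processing times
= 21.0 + 20.1 + 20.4 + 12.3 + 19.9 + 4.0
= 97.7 time units


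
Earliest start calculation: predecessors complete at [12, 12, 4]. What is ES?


ES = max of all predecessor completion times
Predecessors: [12, 12, 4]
ES = max(12, 12, 4)
= 12


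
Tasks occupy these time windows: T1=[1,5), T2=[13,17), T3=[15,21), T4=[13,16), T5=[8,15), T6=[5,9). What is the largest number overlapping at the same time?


Check each time point for overlaps:
  t=13: 3 tasks active (T2, T4, T5)
Max concurrent = 3


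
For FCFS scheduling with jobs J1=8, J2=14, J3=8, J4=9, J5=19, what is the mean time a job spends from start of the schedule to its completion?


Completion times:
  J1: completes at 8
  J2: completes at 22
  J3: completes at 30
  J4: completes at 39
  J5: completes at 58
Sum = 157
Average = 157/5
= 31.40


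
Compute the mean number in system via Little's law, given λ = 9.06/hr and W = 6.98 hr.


Little's law: L = λ × W
= 9.06 × 6.98
= 63.24


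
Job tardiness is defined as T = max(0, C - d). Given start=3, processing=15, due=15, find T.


Completion = start + processing = 3 + 15 = 18
Tardiness = max(0, C - d) = max(0, 18 - 15)
= max(0, 3)
= 3


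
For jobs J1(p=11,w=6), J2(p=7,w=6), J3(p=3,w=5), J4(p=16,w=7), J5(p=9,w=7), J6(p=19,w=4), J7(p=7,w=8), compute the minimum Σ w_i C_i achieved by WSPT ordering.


WSPT order (by p/w): J3 → J7 → J2 → J5 → J1 → J4 → J6
  J3: C=3, w·C=5×3=15
  J7: C=10, w·C=8×10=80
  J2: C=17, w·C=6×17=102
  J5: C=26, w·C=7×26=182
  J1: C=37, w·C=6×37=222
  J4: C=53, w·C=7×53=371
  J6: C=72, w·C=4×72=288
Σ w·C = 1260
= 1260
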